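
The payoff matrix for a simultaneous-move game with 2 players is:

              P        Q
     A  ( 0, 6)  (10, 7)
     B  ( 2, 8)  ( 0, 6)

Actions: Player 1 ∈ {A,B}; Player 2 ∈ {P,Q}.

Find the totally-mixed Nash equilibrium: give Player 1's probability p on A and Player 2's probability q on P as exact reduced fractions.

p=2/3, q=5/6

P1 indiff ⇒ q·0+(1-q)·10 = q·2+(1-q)·0 ⇒ q(-2) = (1-q)(-10) ⇒ q = 5/6
P2 indiff ⇒ p·6+(1-p)·8 = p·7+(1-p)·6 ⇒ p(-1) = (1-p)(-2) ⇒ p = 2/3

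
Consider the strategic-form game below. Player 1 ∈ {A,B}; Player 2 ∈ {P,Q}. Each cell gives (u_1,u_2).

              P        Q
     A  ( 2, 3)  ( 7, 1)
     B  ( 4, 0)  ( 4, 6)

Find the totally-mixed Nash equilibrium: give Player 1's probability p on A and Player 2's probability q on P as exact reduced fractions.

P1 indiff ⇒ q·2+(1-q)·7 = q·4+(1-q)·4 ⇒ q(-2) = (1-q)(-3) ⇒ q = 3/5
P2 indiff ⇒ p·3+(1-p)·0 = p·1+(1-p)·6 ⇒ p(2) = (1-p)(6) ⇒ p = 3/4

P1 mixes 3/4 on A; P2 mixes 3/5 on P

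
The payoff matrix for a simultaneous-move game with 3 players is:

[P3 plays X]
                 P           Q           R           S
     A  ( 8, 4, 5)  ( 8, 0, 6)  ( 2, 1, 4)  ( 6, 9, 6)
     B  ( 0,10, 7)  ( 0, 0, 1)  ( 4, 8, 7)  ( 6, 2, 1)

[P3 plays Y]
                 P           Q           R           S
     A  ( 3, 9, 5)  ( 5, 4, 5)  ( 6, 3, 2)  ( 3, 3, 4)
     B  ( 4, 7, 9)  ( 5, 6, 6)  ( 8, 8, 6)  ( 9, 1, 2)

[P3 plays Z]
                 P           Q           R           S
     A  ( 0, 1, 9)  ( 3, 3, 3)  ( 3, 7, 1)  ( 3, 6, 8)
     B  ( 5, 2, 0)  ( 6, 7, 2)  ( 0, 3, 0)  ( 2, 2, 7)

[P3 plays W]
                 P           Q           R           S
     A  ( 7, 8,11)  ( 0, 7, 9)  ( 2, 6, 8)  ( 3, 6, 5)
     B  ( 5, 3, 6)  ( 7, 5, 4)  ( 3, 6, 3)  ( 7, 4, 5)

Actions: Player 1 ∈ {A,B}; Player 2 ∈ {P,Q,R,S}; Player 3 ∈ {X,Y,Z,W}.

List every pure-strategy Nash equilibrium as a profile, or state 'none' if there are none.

Nash profiles: (A,P,W)

(A,P,X): not NE [P2→S gives 9>4; P3→W gives 11>5]
(A,P,Y): not NE [P1→B gives 4>3; P3→W gives 11>5]
(A,P,Z): not NE [P1→B gives 5>0; P2→R gives 7>1; P3→W gives 11>9]
(A,P,W): NE
(A,Q,X): not NE [P2→S gives 9>0; P3→W gives 9>6]
(A,Q,Y): not NE [P2→P gives 9>4; P3→W gives 9>5]
(A,Q,Z): not NE [P1→B gives 6>3; P2→R gives 7>3; P3→W gives 9>3]
(A,Q,W): not NE [P1→B gives 7>0; P2→P gives 8>7]
(A,R,X): not NE [P1→B gives 4>2; P2→S gives 9>1; P3→W gives 8>4]
(A,R,Y): not NE [P1→B gives 8>6; P2→P gives 9>3; P3→W gives 8>2]
(A,R,Z): not NE [P3→W gives 8>1]
(A,R,W): not NE [P1→B gives 3>2; P2→P gives 8>6]
(A,S,X): not NE [P3→Z gives 8>6]
(A,S,Y): not NE [P1→B gives 9>3; P2→P gives 9>3; P3→Z gives 8>4]
(A,S,Z): not NE [P2→R gives 7>6]
(A,S,W): not NE [P1→B gives 7>3; P2→P gives 8>6; P3→Z gives 8>5]
(B,P,X): not NE [P1→A gives 8>0; P3→Y gives 9>7]
(B,P,Y): not NE [P2→R gives 8>7]
(B,P,Z): not NE [P2→Q gives 7>2; P3→Y gives 9>0]
(B,P,W): not NE [P1→A gives 7>5; P2→R gives 6>3; P3→Y gives 9>6]
(B,Q,X): not NE [P1→A gives 8>0; P2→P gives 10>0; P3→Y gives 6>1]
(B,Q,Y): not NE [P2→R gives 8>6]
(B,Q,Z): not NE [P3→Y gives 6>2]
(B,Q,W): not NE [P2→R gives 6>5; P3→Y gives 6>4]
(B,R,X): not NE [P2→P gives 10>8]
(B,R,Y): not NE [P3→X gives 7>6]
(B,R,Z): not NE [P1→A gives 3>0; P2→Q gives 7>3; P3→X gives 7>0]
(B,R,W): not NE [P3→X gives 7>3]
(B,S,X): not NE [P2→P gives 10>2; P3→Z gives 7>1]
(B,S,Y): not NE [P2→R gives 8>1; P3→Z gives 7>2]
(B,S,Z): not NE [P1→A gives 3>2; P2→Q gives 7>2]
(B,S,W): not NE [P2→R gives 6>4; P3→Z gives 7>5]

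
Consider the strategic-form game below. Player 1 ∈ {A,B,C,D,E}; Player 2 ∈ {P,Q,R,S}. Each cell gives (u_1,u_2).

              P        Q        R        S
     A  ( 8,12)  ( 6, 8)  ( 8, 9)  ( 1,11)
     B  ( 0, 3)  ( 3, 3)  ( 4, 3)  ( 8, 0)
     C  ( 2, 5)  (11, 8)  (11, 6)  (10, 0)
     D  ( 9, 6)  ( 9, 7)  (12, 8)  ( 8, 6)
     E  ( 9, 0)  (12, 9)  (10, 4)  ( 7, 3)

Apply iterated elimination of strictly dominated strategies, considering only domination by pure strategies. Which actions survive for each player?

IESDS → P1:{C,D,E} P2:{Q,R}

P1 drop A (D beats it: P:9>8 Q:9>6 R:12>8 S:8>1)
P1 drop B (C beats it: P:2>0 Q:11>3 R:11>4 S:10>8)
P2 drop P (Q beats it: C:8>5 D:7>6 E:9>0)
P2 drop S (Q beats it: C:8>0 D:7>6 E:9>3)
P1→{C,D,E} P2→{Q,R}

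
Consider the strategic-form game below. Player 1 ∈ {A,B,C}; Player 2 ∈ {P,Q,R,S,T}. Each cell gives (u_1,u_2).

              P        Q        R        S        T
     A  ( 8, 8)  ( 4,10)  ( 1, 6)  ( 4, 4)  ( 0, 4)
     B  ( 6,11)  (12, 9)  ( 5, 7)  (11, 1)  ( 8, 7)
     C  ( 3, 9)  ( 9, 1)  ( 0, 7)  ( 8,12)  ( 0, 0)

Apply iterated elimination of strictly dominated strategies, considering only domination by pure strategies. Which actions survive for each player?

Survivors P1:{A,B} P2:{P,Q}

P1 drop C (B beats it: P:6>3 Q:12>9 R:5>0 S:11>8 T:8>0)
P2 drop R (P beats it: A:8>6 B:11>7)
P2 drop S (P beats it: A:8>4 B:11>1)
P2 drop T (P beats it: A:8>4 B:11>7)
P1→{A,B} P2→{P,Q}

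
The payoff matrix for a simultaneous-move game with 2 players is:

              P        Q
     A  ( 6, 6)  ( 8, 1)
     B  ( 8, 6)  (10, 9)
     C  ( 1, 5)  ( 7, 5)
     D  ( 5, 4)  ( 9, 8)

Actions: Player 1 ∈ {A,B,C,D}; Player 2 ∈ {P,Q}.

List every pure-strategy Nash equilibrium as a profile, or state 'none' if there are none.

PSNE = {(B,Q)}

(A,P): not NE [P1→B gives 8>6]
(A,Q): not NE [P1→B gives 10>8; P2→P gives 6>1]
(B,P): not NE [P2→Q gives 9>6]
(B,Q): NE
(C,P): not NE [P1→B gives 8>1]
(C,Q): not NE [P1→B gives 10>7]
(D,P): not NE [P1→B gives 8>5; P2→Q gives 8>4]
(D,Q): not NE [P1→B gives 10>9]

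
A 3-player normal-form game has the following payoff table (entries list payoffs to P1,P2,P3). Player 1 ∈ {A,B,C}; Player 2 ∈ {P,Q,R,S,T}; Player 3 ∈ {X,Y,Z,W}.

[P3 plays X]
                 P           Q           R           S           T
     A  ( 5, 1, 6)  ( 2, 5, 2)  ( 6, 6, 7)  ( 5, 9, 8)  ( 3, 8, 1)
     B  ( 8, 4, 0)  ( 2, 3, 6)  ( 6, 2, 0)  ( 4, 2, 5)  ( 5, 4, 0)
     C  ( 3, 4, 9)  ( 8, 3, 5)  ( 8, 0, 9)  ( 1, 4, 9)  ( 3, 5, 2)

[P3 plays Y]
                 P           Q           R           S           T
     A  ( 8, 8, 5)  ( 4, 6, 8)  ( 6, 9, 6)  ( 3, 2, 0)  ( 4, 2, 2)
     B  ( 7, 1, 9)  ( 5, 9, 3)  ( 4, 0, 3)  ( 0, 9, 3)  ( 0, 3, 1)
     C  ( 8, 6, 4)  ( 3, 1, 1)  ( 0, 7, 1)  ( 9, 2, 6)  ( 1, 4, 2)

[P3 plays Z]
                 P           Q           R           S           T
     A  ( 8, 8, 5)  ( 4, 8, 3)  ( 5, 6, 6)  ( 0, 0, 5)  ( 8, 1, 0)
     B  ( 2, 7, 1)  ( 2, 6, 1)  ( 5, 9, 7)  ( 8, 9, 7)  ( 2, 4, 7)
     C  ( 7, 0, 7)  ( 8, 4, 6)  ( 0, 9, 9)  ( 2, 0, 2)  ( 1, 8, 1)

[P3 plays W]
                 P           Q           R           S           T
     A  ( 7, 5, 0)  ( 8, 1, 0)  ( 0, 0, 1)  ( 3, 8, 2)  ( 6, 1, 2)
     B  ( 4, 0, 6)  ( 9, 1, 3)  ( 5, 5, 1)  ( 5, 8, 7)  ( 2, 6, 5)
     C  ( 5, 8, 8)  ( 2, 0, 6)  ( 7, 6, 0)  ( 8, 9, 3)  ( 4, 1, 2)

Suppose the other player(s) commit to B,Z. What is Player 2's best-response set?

u_2(P vs B,Z) = 7
u_2(Q vs B,Z) = 6
u_2(R vs B,Z) = 9
u_2(S vs B,Z) = 9
u_2(T vs B,Z) = 4
max payoff 9 at {R,S}

argmax u_2 = {R,S}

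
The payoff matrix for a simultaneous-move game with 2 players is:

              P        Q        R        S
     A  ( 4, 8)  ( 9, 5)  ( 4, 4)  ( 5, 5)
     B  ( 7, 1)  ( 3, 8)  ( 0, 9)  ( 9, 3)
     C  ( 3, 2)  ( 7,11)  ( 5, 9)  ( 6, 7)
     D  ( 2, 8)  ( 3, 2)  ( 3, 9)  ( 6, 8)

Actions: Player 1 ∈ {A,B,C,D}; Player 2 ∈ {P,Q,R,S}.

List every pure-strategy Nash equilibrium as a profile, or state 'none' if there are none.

PSNE: ∅

(A,P): not NE [P1→B gives 7>4]
(A,Q): not NE [P2→P gives 8>5]
(A,R): not NE [P1→C gives 5>4; P2→P gives 8>4]
(A,S): not NE [P1→B gives 9>5; P2→P gives 8>5]
(B,P): not NE [P2→R gives 9>1]
(B,Q): not NE [P1→A gives 9>3; P2→R gives 9>8]
(B,R): not NE [P1→C gives 5>0]
(B,S): not NE [P2→R gives 9>3]
(C,P): not NE [P1→B gives 7>3; P2→Q gives 11>2]
(C,Q): not NE [P1→A gives 9>7]
(C,R): not NE [P2→Q gives 11>9]
(C,S): not NE [P1→B gives 9>6; P2→Q gives 11>7]
(D,P): not NE [P1→B gives 7>2; P2→R gives 9>8]
(D,Q): not NE [P1→A gives 9>3; P2→R gives 9>2]
(D,R): not NE [P1→C gives 5>3]
(D,S): not NE [P1→B gives 9>6; P2→R gives 9>8]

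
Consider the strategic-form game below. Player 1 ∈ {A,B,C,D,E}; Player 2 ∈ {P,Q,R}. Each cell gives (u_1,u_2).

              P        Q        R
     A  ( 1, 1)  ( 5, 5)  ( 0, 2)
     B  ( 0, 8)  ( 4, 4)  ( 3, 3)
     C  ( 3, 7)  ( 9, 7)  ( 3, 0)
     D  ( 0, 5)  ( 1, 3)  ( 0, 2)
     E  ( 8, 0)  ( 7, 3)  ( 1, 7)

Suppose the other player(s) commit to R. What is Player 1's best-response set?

BR_1 = {B,C}

u_1(A vs R) = 0
u_1(B vs R) = 3
u_1(C vs R) = 3
u_1(D vs R) = 0
u_1(E vs R) = 1
max payoff 3 at {B,C}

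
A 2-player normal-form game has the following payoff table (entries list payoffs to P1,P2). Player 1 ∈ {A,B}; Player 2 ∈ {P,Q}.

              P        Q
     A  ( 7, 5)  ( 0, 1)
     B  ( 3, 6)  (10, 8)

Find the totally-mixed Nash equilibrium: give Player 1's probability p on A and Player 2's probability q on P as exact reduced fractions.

P1 mixes 1/3 on A; P2 mixes 5/7 on P

P1 indiff ⇒ q·7+(1-q)·0 = q·3+(1-q)·10 ⇒ q(4) = (1-q)(10) ⇒ q = 5/7
P2 indiff ⇒ p·5+(1-p)·6 = p·1+(1-p)·8 ⇒ p(4) = (1-p)(2) ⇒ p = 1/3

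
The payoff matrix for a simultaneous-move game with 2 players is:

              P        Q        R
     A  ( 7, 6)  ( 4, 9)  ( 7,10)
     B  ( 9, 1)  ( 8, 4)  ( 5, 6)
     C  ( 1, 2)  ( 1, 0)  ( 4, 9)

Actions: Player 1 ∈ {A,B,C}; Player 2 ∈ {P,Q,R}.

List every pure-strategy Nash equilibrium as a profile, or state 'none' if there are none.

(A,P): not NE [P1→B gives 9>7; P2→R gives 10>6]
(A,Q): not NE [P1→B gives 8>4; P2→R gives 10>9]
(A,R): NE
(B,P): not NE [P2→R gives 6>1]
(B,Q): not NE [P2→R gives 6>4]
(B,R): not NE [P1→A gives 7>5]
(C,P): not NE [P1→B gives 9>1; P2→R gives 9>2]
(C,Q): not NE [P1→B gives 8>1; P2→R gives 9>0]
(C,R): not NE [P1→A gives 7>4]

PSNE = {(A,R)}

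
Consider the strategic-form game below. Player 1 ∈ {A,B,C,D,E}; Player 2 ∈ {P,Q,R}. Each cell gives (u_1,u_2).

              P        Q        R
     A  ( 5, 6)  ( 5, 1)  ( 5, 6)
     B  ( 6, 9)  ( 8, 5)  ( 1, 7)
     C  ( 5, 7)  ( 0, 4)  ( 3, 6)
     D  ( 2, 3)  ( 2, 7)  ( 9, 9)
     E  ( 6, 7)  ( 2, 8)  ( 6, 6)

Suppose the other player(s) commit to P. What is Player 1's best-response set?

argmax u_1 = {B,E}

u_1(A vs P) = 5
u_1(B vs P) = 6
u_1(C vs P) = 5
u_1(D vs P) = 2
u_1(E vs P) = 6
max payoff 6 at {B,E}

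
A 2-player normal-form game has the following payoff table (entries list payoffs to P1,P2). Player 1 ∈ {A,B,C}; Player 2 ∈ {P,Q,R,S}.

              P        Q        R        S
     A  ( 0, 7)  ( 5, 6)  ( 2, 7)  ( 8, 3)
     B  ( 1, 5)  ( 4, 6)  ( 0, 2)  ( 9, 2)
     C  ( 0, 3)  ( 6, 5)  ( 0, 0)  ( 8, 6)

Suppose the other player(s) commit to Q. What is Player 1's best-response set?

P1 best: {C}

u_1(A vs Q) = 5
u_1(B vs Q) = 4
u_1(C vs Q) = 6
max payoff 6 at {C}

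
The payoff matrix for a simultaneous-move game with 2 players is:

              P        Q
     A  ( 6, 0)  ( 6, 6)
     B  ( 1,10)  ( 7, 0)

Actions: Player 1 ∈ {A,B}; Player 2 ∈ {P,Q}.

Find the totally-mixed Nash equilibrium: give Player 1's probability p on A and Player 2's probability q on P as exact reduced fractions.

P1 indiff ⇒ q·6+(1-q)·6 = q·1+(1-q)·7 ⇒ q(5) = (1-q)(1) ⇒ q = 1/6
P2 indiff ⇒ p·0+(1-p)·10 = p·6+(1-p)·0 ⇒ p(-6) = (1-p)(-10) ⇒ p = 5/8

(p,q) = (5/8, 1/6)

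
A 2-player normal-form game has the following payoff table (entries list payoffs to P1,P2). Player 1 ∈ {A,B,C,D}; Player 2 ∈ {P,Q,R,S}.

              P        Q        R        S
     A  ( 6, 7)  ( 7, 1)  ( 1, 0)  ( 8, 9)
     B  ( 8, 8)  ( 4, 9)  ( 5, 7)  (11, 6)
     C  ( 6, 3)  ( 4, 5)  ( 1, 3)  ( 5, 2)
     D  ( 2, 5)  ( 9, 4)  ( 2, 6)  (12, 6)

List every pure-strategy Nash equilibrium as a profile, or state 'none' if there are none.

(A,P): not NE [P1→B gives 8>6; P2→S gives 9>7]
(A,Q): not NE [P1→D gives 9>7; P2→S gives 9>1]
(A,R): not NE [P1→B gives 5>1; P2→S gives 9>0]
(A,S): not NE [P1→D gives 12>8]
(B,P): not NE [P2→Q gives 9>8]
(B,Q): not NE [P1→D gives 9>4]
(B,R): not NE [P2→Q gives 9>7]
(B,S): not NE [P1→D gives 12>11; P2→Q gives 9>6]
(C,P): not NE [P1→B gives 8>6; P2→Q gives 5>3]
(C,Q): not NE [P1→D gives 9>4]
(C,R): not NE [P1→B gives 5>1; P2→Q gives 5>3]
(C,S): not NE [P1→D gives 12>5; P2→Q gives 5>2]
(D,P): not NE [P1→B gives 8>2; P2→S gives 6>5]
(D,Q): not NE [P2→S gives 6>4]
(D,R): not NE [P1→B gives 5>2]
(D,S): NE

NE set: (D,S)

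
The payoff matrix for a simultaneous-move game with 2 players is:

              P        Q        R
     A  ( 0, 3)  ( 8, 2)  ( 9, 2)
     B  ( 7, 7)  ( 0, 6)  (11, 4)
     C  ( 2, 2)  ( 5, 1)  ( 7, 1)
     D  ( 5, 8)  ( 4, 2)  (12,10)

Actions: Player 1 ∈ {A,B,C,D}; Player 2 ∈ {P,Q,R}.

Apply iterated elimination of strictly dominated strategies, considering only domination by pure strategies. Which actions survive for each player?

Remaining: P1:{B,D} P2:{P,R}

P2 drop Q (P beats it: A:3>2 B:7>6 C:2>1 D:8>2)
P1 drop A (B beats it: P:7>0 R:11>9)
P1 drop C (B beats it: P:7>2 R:11>7)
P1→{B,D} P2→{P,R}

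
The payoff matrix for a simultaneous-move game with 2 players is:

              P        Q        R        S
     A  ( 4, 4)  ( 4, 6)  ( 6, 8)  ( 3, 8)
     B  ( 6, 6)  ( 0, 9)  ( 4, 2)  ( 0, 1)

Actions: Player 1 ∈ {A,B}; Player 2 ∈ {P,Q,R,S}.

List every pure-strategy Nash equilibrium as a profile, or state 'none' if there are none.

(A,P): not NE [P1→B gives 6>4; P2→S gives 8>4]
(A,Q): not NE [P2→S gives 8>6]
(A,R): NE
(A,S): NE
(B,P): not NE [P2→Q gives 9>6]
(B,Q): not NE [P1→A gives 4>0]
(B,R): not NE [P1→A gives 6>4; P2→Q gives 9>2]
(B,S): not NE [P1→A gives 3>0; P2→Q gives 9>1]

PSNE = {(A,R), (A,S)}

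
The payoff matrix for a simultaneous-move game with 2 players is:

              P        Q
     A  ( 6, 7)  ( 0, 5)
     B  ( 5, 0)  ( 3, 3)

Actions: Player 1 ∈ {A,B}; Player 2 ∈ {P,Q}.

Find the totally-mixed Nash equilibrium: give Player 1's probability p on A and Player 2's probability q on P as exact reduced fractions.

P1 mixes 3/5 on A; P2 mixes 3/4 on P

P1 indiff ⇒ q·6+(1-q)·0 = q·5+(1-q)·3 ⇒ q(1) = (1-q)(3) ⇒ q = 3/4
P2 indiff ⇒ p·7+(1-p)·0 = p·5+(1-p)·3 ⇒ p(2) = (1-p)(3) ⇒ p = 3/5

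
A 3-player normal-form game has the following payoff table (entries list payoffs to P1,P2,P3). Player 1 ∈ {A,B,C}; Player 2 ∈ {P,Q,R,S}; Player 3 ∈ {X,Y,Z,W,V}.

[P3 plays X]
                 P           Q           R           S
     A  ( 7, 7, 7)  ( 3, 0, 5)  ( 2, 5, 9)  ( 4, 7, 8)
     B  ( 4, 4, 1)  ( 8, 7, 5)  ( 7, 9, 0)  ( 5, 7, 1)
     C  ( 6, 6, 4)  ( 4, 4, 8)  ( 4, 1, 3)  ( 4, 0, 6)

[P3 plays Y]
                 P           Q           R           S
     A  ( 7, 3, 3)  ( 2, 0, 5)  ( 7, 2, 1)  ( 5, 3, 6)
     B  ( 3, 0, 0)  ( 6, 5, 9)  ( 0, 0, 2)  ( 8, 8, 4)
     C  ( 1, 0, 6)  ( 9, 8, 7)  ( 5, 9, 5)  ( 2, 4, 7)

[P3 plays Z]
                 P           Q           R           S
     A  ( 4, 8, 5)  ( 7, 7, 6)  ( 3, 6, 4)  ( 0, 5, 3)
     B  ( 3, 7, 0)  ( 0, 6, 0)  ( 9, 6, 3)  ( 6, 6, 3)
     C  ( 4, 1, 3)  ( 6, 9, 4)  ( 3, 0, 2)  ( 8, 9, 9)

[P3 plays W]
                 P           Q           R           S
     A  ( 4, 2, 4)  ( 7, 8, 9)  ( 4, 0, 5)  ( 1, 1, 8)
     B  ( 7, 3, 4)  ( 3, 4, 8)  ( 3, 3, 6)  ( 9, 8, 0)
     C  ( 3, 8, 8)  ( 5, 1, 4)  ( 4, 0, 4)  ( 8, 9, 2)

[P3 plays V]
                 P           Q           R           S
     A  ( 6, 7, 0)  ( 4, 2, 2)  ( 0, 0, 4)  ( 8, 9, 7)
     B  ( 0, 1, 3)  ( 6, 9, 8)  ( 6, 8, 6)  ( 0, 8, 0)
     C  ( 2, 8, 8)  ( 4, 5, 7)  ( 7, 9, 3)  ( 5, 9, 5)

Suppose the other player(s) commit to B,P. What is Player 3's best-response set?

argmax u_3 = {W}

u_3(X vs B,P) = 1
u_3(Y vs B,P) = 0
u_3(Z vs B,P) = 0
u_3(W vs B,P) = 4
u_3(V vs B,P) = 3
max payoff 4 at {W}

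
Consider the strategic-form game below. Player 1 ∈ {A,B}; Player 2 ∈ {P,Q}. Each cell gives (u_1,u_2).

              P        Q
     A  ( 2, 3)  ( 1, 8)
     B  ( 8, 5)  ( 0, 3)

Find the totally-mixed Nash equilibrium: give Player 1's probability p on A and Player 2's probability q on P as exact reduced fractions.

P1 indiff ⇒ q·2+(1-q)·1 = q·8+(1-q)·0 ⇒ q(-6) = (1-q)(-1) ⇒ q = 1/7
P2 indiff ⇒ p·3+(1-p)·5 = p·8+(1-p)·3 ⇒ p(-5) = (1-p)(-2) ⇒ p = 2/7

(p,q) = (2/7, 1/7)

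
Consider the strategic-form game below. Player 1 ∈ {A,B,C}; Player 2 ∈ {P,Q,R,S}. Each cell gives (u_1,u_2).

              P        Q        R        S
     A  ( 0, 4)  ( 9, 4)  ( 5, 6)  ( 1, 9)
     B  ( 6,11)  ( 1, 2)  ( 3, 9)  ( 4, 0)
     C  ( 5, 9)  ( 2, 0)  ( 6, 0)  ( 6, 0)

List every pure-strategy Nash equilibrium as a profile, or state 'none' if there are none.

(A,P): not NE [P1→B gives 6>0; P2→S gives 9>4]
(A,Q): not NE [P2→S gives 9>4]
(A,R): not NE [P1→C gives 6>5; P2→S gives 9>6]
(A,S): not NE [P1→C gives 6>1]
(B,P): NE
(B,Q): not NE [P1→A gives 9>1; P2→P gives 11>2]
(B,R): not NE [P1→C gives 6>3; P2→P gives 11>9]
(B,S): not NE [P1→C gives 6>4; P2→P gives 11>0]
(C,P): not NE [P1→B gives 6>5]
(C,Q): not NE [P1→A gives 9>2; P2→P gives 9>0]
(C,R): not NE [P2→P gives 9>0]
(C,S): not NE [P2→P gives 9>0]

NE set: (B,P)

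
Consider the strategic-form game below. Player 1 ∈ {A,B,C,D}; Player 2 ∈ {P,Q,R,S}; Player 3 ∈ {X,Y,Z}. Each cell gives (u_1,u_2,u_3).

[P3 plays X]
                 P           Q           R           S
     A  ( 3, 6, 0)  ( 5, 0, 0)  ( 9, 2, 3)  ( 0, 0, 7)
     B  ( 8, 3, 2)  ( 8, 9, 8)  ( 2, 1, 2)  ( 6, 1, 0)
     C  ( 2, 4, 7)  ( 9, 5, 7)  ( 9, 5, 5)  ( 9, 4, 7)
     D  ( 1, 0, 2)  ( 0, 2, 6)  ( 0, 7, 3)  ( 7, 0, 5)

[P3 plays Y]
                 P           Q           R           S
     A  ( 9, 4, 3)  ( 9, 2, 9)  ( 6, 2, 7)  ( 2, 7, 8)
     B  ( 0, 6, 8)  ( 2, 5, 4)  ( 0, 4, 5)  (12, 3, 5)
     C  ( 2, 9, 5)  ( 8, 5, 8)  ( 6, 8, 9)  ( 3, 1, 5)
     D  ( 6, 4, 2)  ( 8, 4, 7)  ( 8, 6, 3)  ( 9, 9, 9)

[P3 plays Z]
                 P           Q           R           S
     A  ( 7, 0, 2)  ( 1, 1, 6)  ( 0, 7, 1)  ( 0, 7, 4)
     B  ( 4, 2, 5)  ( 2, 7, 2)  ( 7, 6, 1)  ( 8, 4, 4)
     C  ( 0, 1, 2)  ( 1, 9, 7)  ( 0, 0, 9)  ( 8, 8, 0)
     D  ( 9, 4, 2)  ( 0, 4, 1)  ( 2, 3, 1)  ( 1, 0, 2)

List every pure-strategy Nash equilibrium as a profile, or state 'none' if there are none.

(A,P,X): not NE [P1→B gives 8>3; P3→Y gives 3>0]
(A,P,Y): not NE [P2→S gives 7>4]
(A,P,Z): not NE [P1→D gives 9>7; P2→S gives 7>0; P3→Y gives 3>2]
(A,Q,X): not NE [P1→C gives 9>5; P2→P gives 6>0; P3→Y gives 9>0]
(A,Q,Y): not NE [P2→S gives 7>2]
(A,Q,Z): not NE [P1→B gives 2>1; P2→S gives 7>1; P3→Y gives 9>6]
(A,R,X): not NE [P2→P gives 6>2; P3→Y gives 7>3]
(A,R,Y): not NE [P1→D gives 8>6; P2→S gives 7>2]
(A,R,Z): not NE [P1→B gives 7>0; P3→Y gives 7>1]
(A,S,X): not NE [P1→C gives 9>0; P2→P gives 6>0; P3→Y gives 8>7]
(A,S,Y): not NE [P1→B gives 12>2]
(A,S,Z): not NE [P1→C gives 8>0; P3→Y gives 8>4]
(B,P,X): not NE [P2→Q gives 9>3; P3→Y gives 8>2]
(B,P,Y): not NE [P1→A gives 9>0]
(B,P,Z): not NE [P1→D gives 9>4; P2→Q gives 7>2; P3→Y gives 8>5]
(B,Q,X): not NE [P1→C gives 9>8]
(B,Q,Y): not NE [P1→A gives 9>2; P2→P gives 6>5; P3→X gives 8>4]
(B,Q,Z): not NE [P3→X gives 8>2]
(B,R,X): not NE [P1→C gives 9>2; P2→Q gives 9>1; P3→Y gives 5>2]
(B,R,Y): not NE [P1→D gives 8>0; P2→P gives 6>4]
(B,R,Z): not NE [P2→Q gives 7>6; P3→Y gives 5>1]
(B,S,X): not NE [P1→C gives 9>6; P2→Q gives 9>1; P3→Y gives 5>0]
(B,S,Y): not NE [P2→P gives 6>3]
(B,S,Z): not NE [P2→Q gives 7>4; P3→Y gives 5>4]
(C,P,X): not NE [P1→B gives 8>2; P2→R gives 5>4]
(C,P,Y): not NE [P1→A gives 9>2; P3→X gives 7>5]
(C,P,Z): not NE [P1→D gives 9>0; P2→Q gives 9>1; P3→X gives 7>2]
(C,Q,X): not NE [P3→Y gives 8>7]
(C,Q,Y): not NE [P1→A gives 9>8; P2→P gives 9>5]
(C,Q,Z): not NE [P1→B gives 2>1; P3→Y gives 8>7]
(C,R,X): not NE [P3→Z gives 9>5]
(C,R,Y): not NE [P1→D gives 8>6; P2→P gives 9>8]
(C,R,Z): not NE [P1→B gives 7>0; P2→Q gives 9>0]
(C,S,X): not NE [P2→R gives 5>4]
(C,S,Y): not NE [P1→B gives 12>3; P2→P gives 9>1; P3→X gives 7>5]
(C,S,Z): not NE [P2→Q gives 9>8; P3→X gives 7>0]
(D,P,X): not NE [P1→B gives 8>1; P2→R gives 7>0]
(D,P,Y): not NE [P1→A gives 9>6; P2→S gives 9>4]
(D,P,Z): NE
(D,Q,X): not NE [P1→C gives 9>0; P2→R gives 7>2; P3→Y gives 7>6]
(D,Q,Y): not NE [P1→A gives 9>8; P2→S gives 9>4]
(D,Q,Z): not NE [P1→B gives 2>0; P3→Y gives 7>1]
(D,R,X): not NE [P1→C gives 9>0]
(D,R,Y): not NE [P2→S gives 9>6]
(D,R,Z): not NE [P1→B gives 7>2; P2→Q gives 4>3; P3→Y gives 3>1]
(D,S,X): not NE [P1→C gives 9>7; P2→R gives 7>0; P3→Y gives 9>5]
(D,S,Y): not NE [P1→B gives 12>9]
(D,S,Z): not NE [P1→C gives 8>1; P2→Q gives 4>0; P3→Y gives 9>2]

NE set: (D,P,Z)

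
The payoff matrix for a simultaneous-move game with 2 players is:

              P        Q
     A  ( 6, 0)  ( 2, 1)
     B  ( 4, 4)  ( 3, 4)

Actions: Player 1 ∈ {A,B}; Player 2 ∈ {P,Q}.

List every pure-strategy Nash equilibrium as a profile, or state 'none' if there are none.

(A,P): not NE [P2→Q gives 1>0]
(A,Q): not NE [P1→B gives 3>2]
(B,P): not NE [P1→A gives 6>4]
(B,Q): NE

Nash profiles: (B,Q)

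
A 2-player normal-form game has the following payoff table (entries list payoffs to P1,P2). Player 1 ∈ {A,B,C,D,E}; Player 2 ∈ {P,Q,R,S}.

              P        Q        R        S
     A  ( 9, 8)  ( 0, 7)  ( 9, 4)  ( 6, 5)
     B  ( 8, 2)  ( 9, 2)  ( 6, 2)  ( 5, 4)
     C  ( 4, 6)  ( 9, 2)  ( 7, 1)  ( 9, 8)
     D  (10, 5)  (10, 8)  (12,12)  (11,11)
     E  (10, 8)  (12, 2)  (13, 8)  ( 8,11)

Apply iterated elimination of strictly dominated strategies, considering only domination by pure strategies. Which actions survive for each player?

P1 drop A (D beats it: P:10>9 Q:10>0 R:12>9 S:11>6)
P1 drop B (D beats it: P:10>8 Q:10>9 R:12>6 S:11>5)
P1 drop C (D beats it: P:10>4 Q:10>9 R:12>7 S:11>9)
P2 drop P (S beats it: D:11>5 E:11>8)
P2 drop Q (R beats it: D:12>8 E:8>2)
P1→{D,E} P2→{R,S}

Survivors P1:{D,E} P2:{R,S}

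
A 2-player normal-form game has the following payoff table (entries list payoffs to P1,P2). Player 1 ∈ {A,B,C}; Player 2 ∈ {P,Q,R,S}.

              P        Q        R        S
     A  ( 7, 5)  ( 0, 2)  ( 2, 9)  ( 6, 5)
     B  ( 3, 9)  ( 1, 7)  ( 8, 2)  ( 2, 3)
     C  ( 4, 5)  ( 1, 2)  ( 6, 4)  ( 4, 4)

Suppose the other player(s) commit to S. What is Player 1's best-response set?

BR_1 = {A}

u_1(A vs S) = 6
u_1(B vs S) = 2
u_1(C vs S) = 4
max payoff 6 at {A}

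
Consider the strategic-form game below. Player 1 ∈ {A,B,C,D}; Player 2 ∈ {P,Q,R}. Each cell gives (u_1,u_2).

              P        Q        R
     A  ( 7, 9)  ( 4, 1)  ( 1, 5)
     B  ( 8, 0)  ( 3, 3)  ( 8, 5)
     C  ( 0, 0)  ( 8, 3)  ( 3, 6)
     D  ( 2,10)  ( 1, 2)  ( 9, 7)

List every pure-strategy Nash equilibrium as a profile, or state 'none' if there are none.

PSNE: ∅

(A,P): not NE [P1→B gives 8>7]
(A,Q): not NE [P1→C gives 8>4; P2→P gives 9>1]
(A,R): not NE [P1→D gives 9>1; P2→P gives 9>5]
(B,P): not NE [P2→R gives 5>0]
(B,Q): not NE [P1→C gives 8>3; P2→R gives 5>3]
(B,R): not NE [P1→D gives 9>8]
(C,P): not NE [P1→B gives 8>0; P2→R gives 6>0]
(C,Q): not NE [P2→R gives 6>3]
(C,R): not NE [P1→D gives 9>3]
(D,P): not NE [P1→B gives 8>2]
(D,Q): not NE [P1→C gives 8>1; P2→P gives 10>2]
(D,R): not NE [P2→P gives 10>7]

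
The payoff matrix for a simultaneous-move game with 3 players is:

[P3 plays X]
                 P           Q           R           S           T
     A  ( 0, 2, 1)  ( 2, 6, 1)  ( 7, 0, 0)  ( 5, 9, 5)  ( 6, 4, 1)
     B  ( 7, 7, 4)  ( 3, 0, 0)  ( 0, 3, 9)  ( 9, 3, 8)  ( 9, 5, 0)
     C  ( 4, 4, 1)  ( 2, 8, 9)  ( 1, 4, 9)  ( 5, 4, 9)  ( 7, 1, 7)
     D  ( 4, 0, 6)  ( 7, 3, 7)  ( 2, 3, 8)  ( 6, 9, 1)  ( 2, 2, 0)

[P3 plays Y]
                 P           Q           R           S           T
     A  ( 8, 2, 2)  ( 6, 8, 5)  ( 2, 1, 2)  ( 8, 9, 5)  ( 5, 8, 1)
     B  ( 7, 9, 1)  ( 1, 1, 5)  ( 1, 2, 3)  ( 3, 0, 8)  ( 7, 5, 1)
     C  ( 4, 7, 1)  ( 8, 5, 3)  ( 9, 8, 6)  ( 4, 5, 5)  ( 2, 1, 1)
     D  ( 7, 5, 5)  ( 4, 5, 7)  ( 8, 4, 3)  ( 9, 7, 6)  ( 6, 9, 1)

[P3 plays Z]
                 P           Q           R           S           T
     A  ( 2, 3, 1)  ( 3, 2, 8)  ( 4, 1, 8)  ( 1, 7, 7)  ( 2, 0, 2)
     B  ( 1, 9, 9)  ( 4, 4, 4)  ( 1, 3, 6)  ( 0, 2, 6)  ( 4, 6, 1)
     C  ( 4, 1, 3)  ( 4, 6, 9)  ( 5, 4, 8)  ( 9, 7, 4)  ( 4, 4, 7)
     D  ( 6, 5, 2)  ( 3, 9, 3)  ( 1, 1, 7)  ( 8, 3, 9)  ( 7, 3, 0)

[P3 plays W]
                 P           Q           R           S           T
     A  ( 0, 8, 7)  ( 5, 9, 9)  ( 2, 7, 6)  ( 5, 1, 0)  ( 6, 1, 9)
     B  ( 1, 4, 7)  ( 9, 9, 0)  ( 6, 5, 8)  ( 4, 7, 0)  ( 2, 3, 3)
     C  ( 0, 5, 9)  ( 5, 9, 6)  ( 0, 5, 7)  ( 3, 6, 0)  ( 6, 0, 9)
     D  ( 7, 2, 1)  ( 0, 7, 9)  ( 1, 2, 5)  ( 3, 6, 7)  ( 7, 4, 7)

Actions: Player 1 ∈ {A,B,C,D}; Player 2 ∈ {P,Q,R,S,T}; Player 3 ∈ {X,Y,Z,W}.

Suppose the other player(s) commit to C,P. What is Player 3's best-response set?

u_3(X vs C,P) = 1
u_3(Y vs C,P) = 1
u_3(Z vs C,P) = 3
u_3(W vs C,P) = 9
max payoff 9 at {W}

BR_3 = {W}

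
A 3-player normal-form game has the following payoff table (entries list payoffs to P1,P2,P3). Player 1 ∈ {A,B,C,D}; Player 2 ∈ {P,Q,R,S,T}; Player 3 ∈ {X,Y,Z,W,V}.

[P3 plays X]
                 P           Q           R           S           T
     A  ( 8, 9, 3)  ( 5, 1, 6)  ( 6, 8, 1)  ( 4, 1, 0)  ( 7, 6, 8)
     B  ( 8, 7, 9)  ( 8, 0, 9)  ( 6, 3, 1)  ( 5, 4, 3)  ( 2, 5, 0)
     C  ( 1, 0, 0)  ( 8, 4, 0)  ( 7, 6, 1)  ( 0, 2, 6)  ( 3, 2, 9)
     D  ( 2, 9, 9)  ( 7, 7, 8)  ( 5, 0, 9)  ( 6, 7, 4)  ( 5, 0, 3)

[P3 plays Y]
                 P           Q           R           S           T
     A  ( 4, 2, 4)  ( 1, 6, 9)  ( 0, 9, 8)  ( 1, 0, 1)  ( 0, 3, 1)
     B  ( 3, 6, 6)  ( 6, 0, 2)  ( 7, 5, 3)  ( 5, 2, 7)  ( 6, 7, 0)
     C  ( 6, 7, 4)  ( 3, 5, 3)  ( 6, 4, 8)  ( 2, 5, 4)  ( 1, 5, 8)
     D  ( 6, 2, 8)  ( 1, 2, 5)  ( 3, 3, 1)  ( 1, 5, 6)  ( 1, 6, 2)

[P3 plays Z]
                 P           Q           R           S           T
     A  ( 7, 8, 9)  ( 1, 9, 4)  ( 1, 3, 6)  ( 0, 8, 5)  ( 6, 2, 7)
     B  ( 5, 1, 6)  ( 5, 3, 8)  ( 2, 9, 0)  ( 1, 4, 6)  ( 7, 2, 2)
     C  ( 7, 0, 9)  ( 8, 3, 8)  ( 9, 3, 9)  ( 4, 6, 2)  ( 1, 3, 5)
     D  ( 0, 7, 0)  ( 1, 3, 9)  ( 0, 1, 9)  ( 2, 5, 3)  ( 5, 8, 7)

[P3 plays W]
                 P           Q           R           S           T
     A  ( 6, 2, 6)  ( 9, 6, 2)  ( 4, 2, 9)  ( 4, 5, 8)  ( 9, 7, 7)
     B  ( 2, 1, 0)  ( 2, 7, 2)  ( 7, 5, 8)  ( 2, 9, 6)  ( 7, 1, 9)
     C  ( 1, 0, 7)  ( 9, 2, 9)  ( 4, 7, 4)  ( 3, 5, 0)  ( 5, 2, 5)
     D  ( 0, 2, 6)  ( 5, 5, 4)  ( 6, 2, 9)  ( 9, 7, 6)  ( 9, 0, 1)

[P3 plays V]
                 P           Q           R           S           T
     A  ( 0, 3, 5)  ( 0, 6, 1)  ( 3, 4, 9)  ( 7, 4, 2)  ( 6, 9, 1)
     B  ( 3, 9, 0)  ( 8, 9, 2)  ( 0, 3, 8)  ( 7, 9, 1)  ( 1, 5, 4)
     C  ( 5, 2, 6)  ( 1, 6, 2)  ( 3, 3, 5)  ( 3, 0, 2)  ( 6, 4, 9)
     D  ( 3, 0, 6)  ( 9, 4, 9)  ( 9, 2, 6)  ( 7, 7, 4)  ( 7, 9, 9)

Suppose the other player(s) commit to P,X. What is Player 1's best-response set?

P1 best: {A,B}

u_1(A vs P,X) = 8
u_1(B vs P,X) = 8
u_1(C vs P,X) = 1
u_1(D vs P,X) = 2
max payoff 8 at {A,B}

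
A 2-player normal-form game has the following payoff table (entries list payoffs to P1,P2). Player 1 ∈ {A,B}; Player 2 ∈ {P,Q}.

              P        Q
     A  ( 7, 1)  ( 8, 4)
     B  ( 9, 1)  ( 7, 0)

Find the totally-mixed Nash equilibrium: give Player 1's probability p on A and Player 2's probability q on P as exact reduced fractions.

(p,q) = (1/4, 1/3)

P1 indiff ⇒ q·7+(1-q)·8 = q·9+(1-q)·7 ⇒ q(-2) = (1-q)(-1) ⇒ q = 1/3
P2 indiff ⇒ p·1+(1-p)·1 = p·4+(1-p)·0 ⇒ p(-3) = (1-p)(-1) ⇒ p = 1/4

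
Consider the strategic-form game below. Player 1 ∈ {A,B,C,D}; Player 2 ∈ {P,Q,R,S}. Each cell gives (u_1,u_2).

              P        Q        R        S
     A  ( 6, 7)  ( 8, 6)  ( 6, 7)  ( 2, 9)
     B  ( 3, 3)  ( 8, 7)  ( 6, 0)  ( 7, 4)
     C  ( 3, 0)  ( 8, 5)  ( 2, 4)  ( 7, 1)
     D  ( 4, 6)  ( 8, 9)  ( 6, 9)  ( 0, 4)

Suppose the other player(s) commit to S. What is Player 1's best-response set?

u_1(A vs S) = 2
u_1(B vs S) = 7
u_1(C vs S) = 7
u_1(D vs S) = 0
max payoff 7 at {B,C}

argmax u_1 = {B,C}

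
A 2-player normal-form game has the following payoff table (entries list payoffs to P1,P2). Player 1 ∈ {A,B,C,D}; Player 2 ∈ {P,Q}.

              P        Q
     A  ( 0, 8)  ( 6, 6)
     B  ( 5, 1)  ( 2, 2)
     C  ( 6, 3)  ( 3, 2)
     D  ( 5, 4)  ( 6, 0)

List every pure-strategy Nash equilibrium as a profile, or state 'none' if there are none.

Nash profiles: (C,P)

(A,P): not NE [P1→C gives 6>0]
(A,Q): not NE [P2→P gives 8>6]
(B,P): not NE [P1→C gives 6>5; P2→Q gives 2>1]
(B,Q): not NE [P1→D gives 6>2]
(C,P): NE
(C,Q): not NE [P1→D gives 6>3; P2→P gives 3>2]
(D,P): not NE [P1→C gives 6>5]
(D,Q): not NE [P2→P gives 4>0]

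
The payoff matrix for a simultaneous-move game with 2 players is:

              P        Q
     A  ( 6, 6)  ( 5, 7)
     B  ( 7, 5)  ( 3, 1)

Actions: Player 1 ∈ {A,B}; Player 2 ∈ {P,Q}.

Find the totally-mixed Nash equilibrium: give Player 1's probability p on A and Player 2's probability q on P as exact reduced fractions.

P1 indiff ⇒ q·6+(1-q)·5 = q·7+(1-q)·3 ⇒ q(-1) = (1-q)(-2) ⇒ q = 2/3
P2 indiff ⇒ p·6+(1-p)·5 = p·7+(1-p)·1 ⇒ p(-1) = (1-p)(-4) ⇒ p = 4/5

P1 mixes 4/5 on A; P2 mixes 2/3 on P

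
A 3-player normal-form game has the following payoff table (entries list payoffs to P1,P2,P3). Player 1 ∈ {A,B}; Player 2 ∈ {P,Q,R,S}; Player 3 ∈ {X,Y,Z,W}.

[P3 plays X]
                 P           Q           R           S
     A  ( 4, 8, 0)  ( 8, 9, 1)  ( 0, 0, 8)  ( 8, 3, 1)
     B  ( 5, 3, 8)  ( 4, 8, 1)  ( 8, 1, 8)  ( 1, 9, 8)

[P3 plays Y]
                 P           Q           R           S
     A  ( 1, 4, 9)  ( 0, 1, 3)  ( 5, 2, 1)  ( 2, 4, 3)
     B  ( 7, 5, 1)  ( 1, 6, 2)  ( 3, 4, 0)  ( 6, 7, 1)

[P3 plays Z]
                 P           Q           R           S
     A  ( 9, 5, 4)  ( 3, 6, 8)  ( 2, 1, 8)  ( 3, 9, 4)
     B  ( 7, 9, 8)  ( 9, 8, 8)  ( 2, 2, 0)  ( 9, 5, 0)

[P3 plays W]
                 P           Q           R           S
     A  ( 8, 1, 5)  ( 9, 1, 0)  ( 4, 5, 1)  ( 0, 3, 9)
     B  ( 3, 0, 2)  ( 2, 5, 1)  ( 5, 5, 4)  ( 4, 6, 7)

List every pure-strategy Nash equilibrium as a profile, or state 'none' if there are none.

(A,P,X): not NE [P1→B gives 5>4; P2→Q gives 9>8; P3→Y gives 9>0]
(A,P,Y): not NE [P1→B gives 7>1]
(A,P,Z): not NE [P2→S gives 9>5; P3→Y gives 9>4]
(A,P,W): not NE [P2→R gives 5>1; P3→Y gives 9>5]
(A,Q,X): not NE [P3→Z gives 8>1]
(A,Q,Y): not NE [P1→B gives 1>0; P2→S gives 4>1; P3→Z gives 8>3]
(A,Q,Z): not NE [P1→B gives 9>3; P2→S gives 9>6]
(A,Q,W): not NE [P2→R gives 5>1; P3→Z gives 8>0]
(A,R,X): not NE [P1→B gives 8>0; P2→Q gives 9>0]
(A,R,Y): not NE [P2→S gives 4>2; P3→Z gives 8>1]
(A,R,Z): not NE [P2→S gives 9>1]
(A,R,W): not NE [P1→B gives 5>4; P3→Z gives 8>1]
(A,S,X): not NE [P2→Q gives 9>3; P3→W gives 9>1]
(A,S,Y): not NE [P1→B gives 6>2; P3→W gives 9>3]
(A,S,Z): not NE [P1→B gives 9>3; P3→W gives 9>4]
(A,S,W): not NE [P1→B gives 4>0; P2→R gives 5>3]
(B,P,X): not NE [P2→S gives 9>3]
(B,P,Y): not NE [P2→S gives 7>5; P3→Z gives 8>1]
(B,P,Z): not NE [P1→A gives 9>7]
(B,P,W): not NE [P1→A gives 8>3; P2→S gives 6>0; P3→Z gives 8>2]
(B,Q,X): not NE [P1→A gives 8>4; P2→S gives 9>8; P3→Z gives 8>1]
(B,Q,Y): not NE [P2→S gives 7>6; P3→Z gives 8>2]
(B,Q,Z): not NE [P2→P gives 9>8]
(B,Q,W): not NE [P1→A gives 9>2; P2→S gives 6>5; P3→Z gives 8>1]
(B,R,X): not NE [P2→S gives 9>1]
(B,R,Y): not NE [P1→A gives 5>3; P2→S gives 7>4; P3→X gives 8>0]
(B,R,Z): not NE [P2→P gives 9>2; P3→X gives 8>0]
(B,R,W): not NE [P2→S gives 6>5; P3→X gives 8>4]
(B,S,X): not NE [P1→A gives 8>1]
(B,S,Y): not NE [P3→X gives 8>1]
(B,S,Z): not NE [P2→P gives 9>5; P3→X gives 8>0]
(B,S,W): not NE [P3→X gives 8>7]

No pure NE.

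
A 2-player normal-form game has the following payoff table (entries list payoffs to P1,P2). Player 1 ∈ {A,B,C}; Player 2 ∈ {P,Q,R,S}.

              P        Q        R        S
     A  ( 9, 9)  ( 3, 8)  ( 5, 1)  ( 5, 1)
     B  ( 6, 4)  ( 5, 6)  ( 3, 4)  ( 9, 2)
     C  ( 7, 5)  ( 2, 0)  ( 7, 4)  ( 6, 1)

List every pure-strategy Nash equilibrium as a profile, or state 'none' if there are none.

NE set: (A,P), (B,Q)

(A,P): NE
(A,Q): not NE [P1→B gives 5>3; P2→P gives 9>8]
(A,R): not NE [P1→C gives 7>5; P2→P gives 9>1]
(A,S): not NE [P1→B gives 9>5; P2→P gives 9>1]
(B,P): not NE [P1→A gives 9>6; P2→Q gives 6>4]
(B,Q): NE
(B,R): not NE [P1→C gives 7>3; P2→Q gives 6>4]
(B,S): not NE [P2→Q gives 6>2]
(C,P): not NE [P1→A gives 9>7]
(C,Q): not NE [P1→B gives 5>2; P2→P gives 5>0]
(C,R): not NE [P2→P gives 5>4]
(C,S): not NE [P1→B gives 9>6; P2→P gives 5>1]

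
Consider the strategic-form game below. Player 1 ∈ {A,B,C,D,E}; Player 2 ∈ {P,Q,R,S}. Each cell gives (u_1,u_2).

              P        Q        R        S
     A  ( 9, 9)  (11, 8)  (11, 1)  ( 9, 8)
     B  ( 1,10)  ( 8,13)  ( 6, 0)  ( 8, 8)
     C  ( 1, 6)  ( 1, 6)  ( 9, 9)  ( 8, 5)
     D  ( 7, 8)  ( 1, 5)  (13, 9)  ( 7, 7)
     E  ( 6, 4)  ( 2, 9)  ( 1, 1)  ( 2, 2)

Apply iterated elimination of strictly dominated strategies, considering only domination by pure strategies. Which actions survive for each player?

P1 drop B (A beats it: P:9>1 Q:11>8 R:11>6 S:9>8)
P1 drop C (A beats it: P:9>1 Q:11>1 R:11>9 S:9>8)
P1 drop E (A beats it: P:9>6 Q:11>2 R:11>1 S:9>2)
P2 drop Q (P beats it: A:9>8 D:8>5)
P2 drop S (P beats it: A:9>8 D:8>7)
P1→{A,D} P2→{P,R}

Survivors P1:{A,D} P2:{P,R}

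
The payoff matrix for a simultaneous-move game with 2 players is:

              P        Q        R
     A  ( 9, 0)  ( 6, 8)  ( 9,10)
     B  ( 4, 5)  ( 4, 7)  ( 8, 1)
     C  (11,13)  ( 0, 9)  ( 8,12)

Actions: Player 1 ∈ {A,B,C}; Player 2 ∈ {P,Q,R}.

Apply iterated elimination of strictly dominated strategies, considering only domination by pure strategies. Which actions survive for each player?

IESDS → P1:{A,C} P2:{P,R}

P1 drop B (A beats it: P:9>4 Q:6>4 R:9>8)
P2 drop Q (R beats it: A:10>8 C:12>9)
P1→{A,C} P2→{P,R}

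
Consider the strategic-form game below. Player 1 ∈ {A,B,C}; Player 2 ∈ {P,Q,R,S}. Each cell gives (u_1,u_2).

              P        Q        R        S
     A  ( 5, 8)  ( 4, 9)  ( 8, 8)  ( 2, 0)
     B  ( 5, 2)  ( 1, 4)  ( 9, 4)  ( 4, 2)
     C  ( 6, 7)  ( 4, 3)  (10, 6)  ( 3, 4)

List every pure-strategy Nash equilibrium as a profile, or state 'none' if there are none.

(A,P): not NE [P1→C gives 6>5; P2→Q gives 9>8]
(A,Q): NE
(A,R): not NE [P1→C gives 10>8; P2→Q gives 9>8]
(A,S): not NE [P1→B gives 4>2; P2→Q gives 9>0]
(B,P): not NE [P1→C gives 6>5; P2→R gives 4>2]
(B,Q): not NE [P1→C gives 4>1]
(B,R): not NE [P1→C gives 10>9]
(B,S): not NE [P2→R gives 4>2]
(C,P): NE
(C,Q): not NE [P2→P gives 7>3]
(C,R): not NE [P2→P gives 7>6]
(C,S): not NE [P1→B gives 4>3; P2→P gives 7>4]

NE set: (A,Q), (C,P)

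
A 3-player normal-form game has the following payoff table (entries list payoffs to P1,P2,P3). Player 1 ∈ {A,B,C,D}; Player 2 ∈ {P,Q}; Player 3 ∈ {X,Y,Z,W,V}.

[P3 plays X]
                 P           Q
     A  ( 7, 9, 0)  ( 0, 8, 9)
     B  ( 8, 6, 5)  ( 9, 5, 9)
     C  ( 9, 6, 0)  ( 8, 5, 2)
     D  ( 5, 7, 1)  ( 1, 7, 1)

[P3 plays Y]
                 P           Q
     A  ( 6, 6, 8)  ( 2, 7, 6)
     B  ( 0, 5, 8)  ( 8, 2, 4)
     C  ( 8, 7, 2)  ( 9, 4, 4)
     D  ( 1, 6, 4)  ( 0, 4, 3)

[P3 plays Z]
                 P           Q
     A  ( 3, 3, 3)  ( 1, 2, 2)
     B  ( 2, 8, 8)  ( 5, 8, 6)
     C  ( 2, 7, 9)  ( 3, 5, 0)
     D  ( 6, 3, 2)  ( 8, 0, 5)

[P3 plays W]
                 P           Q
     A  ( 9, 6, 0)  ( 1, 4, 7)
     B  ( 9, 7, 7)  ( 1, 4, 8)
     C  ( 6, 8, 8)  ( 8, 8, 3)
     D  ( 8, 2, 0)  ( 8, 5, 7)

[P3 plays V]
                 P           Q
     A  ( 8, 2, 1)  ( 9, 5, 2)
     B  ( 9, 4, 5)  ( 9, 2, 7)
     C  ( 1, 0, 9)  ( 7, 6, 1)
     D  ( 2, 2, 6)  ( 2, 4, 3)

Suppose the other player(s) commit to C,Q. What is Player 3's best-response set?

P3 best: {Y}

u_3(X vs C,Q) = 2
u_3(Y vs C,Q) = 4
u_3(Z vs C,Q) = 0
u_3(W vs C,Q) = 3
u_3(V vs C,Q) = 1
max payoff 4 at {Y}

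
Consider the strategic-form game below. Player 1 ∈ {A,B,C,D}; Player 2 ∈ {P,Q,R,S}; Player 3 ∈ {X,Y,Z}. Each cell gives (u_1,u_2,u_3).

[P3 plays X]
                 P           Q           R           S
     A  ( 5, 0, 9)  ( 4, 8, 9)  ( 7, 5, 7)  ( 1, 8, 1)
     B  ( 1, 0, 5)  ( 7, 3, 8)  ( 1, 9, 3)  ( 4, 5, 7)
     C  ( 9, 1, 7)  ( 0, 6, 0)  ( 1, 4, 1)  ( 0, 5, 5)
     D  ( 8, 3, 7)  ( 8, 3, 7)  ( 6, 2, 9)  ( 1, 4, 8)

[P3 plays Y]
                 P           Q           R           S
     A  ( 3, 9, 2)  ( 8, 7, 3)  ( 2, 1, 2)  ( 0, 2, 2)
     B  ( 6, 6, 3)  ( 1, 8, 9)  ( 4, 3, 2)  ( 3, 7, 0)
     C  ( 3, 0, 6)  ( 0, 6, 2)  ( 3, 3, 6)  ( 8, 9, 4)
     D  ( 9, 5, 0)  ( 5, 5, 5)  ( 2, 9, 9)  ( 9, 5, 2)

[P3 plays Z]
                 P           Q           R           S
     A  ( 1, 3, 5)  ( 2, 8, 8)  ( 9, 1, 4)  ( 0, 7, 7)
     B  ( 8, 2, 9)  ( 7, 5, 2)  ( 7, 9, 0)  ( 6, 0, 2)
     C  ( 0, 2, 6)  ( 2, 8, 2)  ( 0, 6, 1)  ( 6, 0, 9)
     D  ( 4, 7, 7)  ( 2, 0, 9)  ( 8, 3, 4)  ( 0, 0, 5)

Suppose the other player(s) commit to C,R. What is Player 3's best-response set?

BR_3 = {Y}

u_3(X vs C,R) = 1
u_3(Y vs C,R) = 6
u_3(Z vs C,R) = 1
max payoff 6 at {Y}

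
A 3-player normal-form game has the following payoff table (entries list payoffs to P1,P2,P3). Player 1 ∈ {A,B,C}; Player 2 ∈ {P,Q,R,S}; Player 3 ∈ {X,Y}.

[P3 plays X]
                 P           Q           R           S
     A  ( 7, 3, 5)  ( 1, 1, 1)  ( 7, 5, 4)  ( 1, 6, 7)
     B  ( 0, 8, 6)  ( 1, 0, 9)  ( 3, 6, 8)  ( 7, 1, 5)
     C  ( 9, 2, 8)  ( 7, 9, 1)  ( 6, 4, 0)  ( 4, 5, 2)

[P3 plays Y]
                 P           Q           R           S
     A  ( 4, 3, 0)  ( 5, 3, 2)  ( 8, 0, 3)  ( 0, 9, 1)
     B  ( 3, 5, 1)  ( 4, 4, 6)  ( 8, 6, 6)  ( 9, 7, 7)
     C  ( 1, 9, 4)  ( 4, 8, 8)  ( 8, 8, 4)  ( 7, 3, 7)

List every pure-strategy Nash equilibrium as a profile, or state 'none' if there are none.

(A,P,X): not NE [P1→C gives 9>7; P2→S gives 6>3]
(A,P,Y): not NE [P2→S gives 9>3; P3→X gives 5>0]
(A,Q,X): not NE [P1→C gives 7>1; P2→S gives 6>1; P3→Y gives 2>1]
(A,Q,Y): not NE [P2→S gives 9>3]
(A,R,X): not NE [P2→S gives 6>5]
(A,R,Y): not NE [P2→S gives 9>0; P3→X gives 4>3]
(A,S,X): not NE [P1→B gives 7>1]
(A,S,Y): not NE [P1→B gives 9>0; P3→X gives 7>1]
(B,P,X): not NE [P1→C gives 9>0]
(B,P,Y): not NE [P1→A gives 4>3; P2→S gives 7>5; P3→X gives 6>1]
(B,Q,X): not NE [P1→C gives 7>1; P2→P gives 8>0]
(B,Q,Y): not NE [P1→A gives 5>4; P2→S gives 7>4; P3→X gives 9>6]
(B,R,X): not NE [P1→A gives 7>3; P2→P gives 8>6]
(B,R,Y): not NE [P2→S gives 7>6; P3→X gives 8>6]
(B,S,X): not NE [P2→P gives 8>1; P3→Y gives 7>5]
(B,S,Y): NE
(C,P,X): not NE [P2→Q gives 9>2]
(C,P,Y): not NE [P1→A gives 4>1; P3→X gives 8>4]
(C,Q,X): not NE [P3→Y gives 8>1]
(C,Q,Y): not NE [P1→A gives 5>4; P2→P gives 9>8]
(C,R,X): not NE [P1→A gives 7>6; P2→Q gives 9>4; P3→Y gives 4>0]
(C,R,Y): not NE [P2→P gives 9>8]
(C,S,X): not NE [P1→B gives 7>4; P2→Q gives 9>5; P3→Y gives 7>2]
(C,S,Y): not NE [P1→B gives 9>7; P2→P gives 9>3]

Nash profiles: (B,S,Y)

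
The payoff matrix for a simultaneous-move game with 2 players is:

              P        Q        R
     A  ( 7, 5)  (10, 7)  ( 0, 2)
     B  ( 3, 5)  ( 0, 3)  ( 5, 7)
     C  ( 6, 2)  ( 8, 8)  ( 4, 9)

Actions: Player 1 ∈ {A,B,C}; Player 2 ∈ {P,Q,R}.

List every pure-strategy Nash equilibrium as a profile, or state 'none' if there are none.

Nash profiles: (A,Q), (B,R)

(A,P): not NE [P2→Q gives 7>5]
(A,Q): NE
(A,R): not NE [P1→B gives 5>0; P2→Q gives 7>2]
(B,P): not NE [P1→A gives 7>3; P2→R gives 7>5]
(B,Q): not NE [P1→A gives 10>0; P2→R gives 7>3]
(B,R): NE
(C,P): not NE [P1→A gives 7>6; P2→R gives 9>2]
(C,Q): not NE [P1→A gives 10>8; P2→R gives 9>8]
(C,R): not NE [P1→B gives 5>4]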